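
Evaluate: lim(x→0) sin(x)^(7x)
This is an exponential indeterminate form.

For exponential indeterminate forms, take the natural log:
  Let L = lim(x→0) sin(x)^(7x)
  Then ln(L) = lim(x→0) [exponent × ln(base)]
  Evaluate using L'Hôpital or standard limits, then exponentiate.
  L = 1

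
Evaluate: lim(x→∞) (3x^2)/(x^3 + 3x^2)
This is an ∞/∞ indeterminate form.

Apply L'Hôpital's rule: differentiate numerator and denominator separately.
  f(x) = 3·x^2   ⇒   f'(x) = 6·x
  g(x) = x^3 + 3·x^2   ⇒   g'(x) = 3·x^2 + 6·x
  lim(x→∞) f'(x)/g'(x) = lim(x→∞) (6·x)/(3·x^2 + 6·x)
  = 0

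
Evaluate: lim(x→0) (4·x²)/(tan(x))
This is a 0/0 indeterminate form.

Apply L'Hôpital's rule: differentiate numerator and denominator separately.
  f(x) = 4·x^2   ⇒   f'(x) = 8·x
  g(x) = tan(x)   ⇒   g'(x) = tan(x)^2 + 1
  lim(x→0) f'(x)/g'(x) = lim(x→0) (8·x)/(tan(x)^2 + 1)
  = 0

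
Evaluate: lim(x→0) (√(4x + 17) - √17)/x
This is a standard limit.

Factor or rationalize the expression:
  lim(x→0) (√(4x + 17) - √17)/x = 2·sqrt(17)/17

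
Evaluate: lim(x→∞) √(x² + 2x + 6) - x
This is an ∞-∞ indeterminate form.

Combine fractions or rationalize to convert ∞-∞ to 0/0 form:
  lim(x→∞) √(x² + 2x + 6) - x = 1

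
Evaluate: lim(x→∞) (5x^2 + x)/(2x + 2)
This is an ∞/∞ indeterminate form.

Apply L'Hôpital's rule: differentiate numerator and denominator separately.
  f(x) = 5·x^2 + x   ⇒   f'(x) = 10·x + 1
  g(x) = 2·x + 2   ⇒   g'(x) = 2
  lim(x→∞) f'(x)/g'(x) = lim(x→∞) (10·x + 1)/(2)
  = ∞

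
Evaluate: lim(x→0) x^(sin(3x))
This is an exponential indeterminate form.

For exponential indeterminate forms, take the natural log:
  Let L = lim(x→0) x^(sin(3x))
  Then ln(L) = lim(x→0) [exponent × ln(base)]
  Evaluate using L'Hôpital or standard limits, then exponentiate.
  L = 1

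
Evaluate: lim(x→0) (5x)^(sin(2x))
This is an exponential indeterminate form.

For exponential indeterminate forms, take the natural log:
  Let L = lim(x→0) (5x)^(sin(2x))
  Then ln(L) = lim(x→0) [exponent × ln(base)]
  Evaluate using L'Hôpital or standard limits, then exponentiate.
  L = 1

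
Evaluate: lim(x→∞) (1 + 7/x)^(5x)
This is an exponential indeterminate form.

For exponential indeterminate forms, take the natural log:
  Let L = lim(x→∞) (1 + 7/x)^(5x)
  Then ln(L) = lim(x→∞) [exponent × ln(base)]
  Evaluate using L'Hôpital or standard limits, then exponentiate.
  L = e^(35)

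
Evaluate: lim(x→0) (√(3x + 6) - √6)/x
This is a standard limit.

Factor or rationalize the expression:
  lim(x→0) (√(3x + 6) - √6)/x = sqrt(6)/4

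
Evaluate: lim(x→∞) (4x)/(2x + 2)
This is an ∞/∞ indeterminate form.

Apply L'Hôpital's rule: differentiate numerator and denominator separately.
  f(x) = 4·x   ⇒   f'(x) = 4
  g(x) = 2·x + 2   ⇒   g'(x) = 2
  lim(x→∞) f'(x)/g'(x) = lim(x→∞) (4)/(2)
  = 2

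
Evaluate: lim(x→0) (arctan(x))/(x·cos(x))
This is a 0/0 indeterminate form.

Apply L'Hôpital's rule: differentiate numerator and denominator separately.
  f(x) = atan(x)   ⇒   f'(x) = 1/(x^2 + 1)
  g(x) = x·cos(x)   ⇒   g'(x) = -x·sin(x) + cos(x)
  lim(x→0) f'(x)/g'(x) = lim(x→0) (1/(x^2 + 1))/(-x·sin(x) + cos(x))
  = 1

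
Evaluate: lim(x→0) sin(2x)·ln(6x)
This is a 0·∞ indeterminate form.

Rewrite 0·∞ as a quotient (0/0 or ∞/∞ form), then apply L'Hôpital's rule:
  lim(x→0) sin(2x)·ln(6x) = 0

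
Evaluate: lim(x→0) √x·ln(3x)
This is a 0·∞ indeterminate form.

Rewrite 0·∞ as a quotient (0/0 or ∞/∞ form), then apply L'Hôpital's rule:
  lim(x→0) √x·ln(3x) = 0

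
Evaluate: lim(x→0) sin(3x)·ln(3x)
This is a 0·∞ indeterminate form.

Rewrite 0·∞ as a quotient (0/0 or ∞/∞ form), then apply L'Hôpital's rule:
  lim(x→0) sin(3x)·ln(3x) = 0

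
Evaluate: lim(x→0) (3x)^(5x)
This is an exponential indeterminate form.

For exponential indeterminate forms, take the natural log:
  Let L = lim(x→0) (3x)^(5x)
  Then ln(L) = lim(x→0) [exponent × ln(base)]
  Evaluate using L'Hôpital or standard limits, then exponentiate.
  L = 1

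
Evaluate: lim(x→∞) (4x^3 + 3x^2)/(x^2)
This is an ∞/∞ indeterminate form.

Apply L'Hôpital's rule: differentiate numerator and denominator separately.
  f(x) = 4·x^3 + 3·x^2   ⇒   f'(x) = 12·x^2 + 6·x
  g(x) = x^2   ⇒   g'(x) = 2·x
  lim(x→∞) f'(x)/g'(x) = lim(x→∞) (12·x^2 + 6·x)/(2·x)
  = ∞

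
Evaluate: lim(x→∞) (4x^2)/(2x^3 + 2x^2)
This is an ∞/∞ indeterminate form.

Apply L'Hôpital's rule: differentiate numerator and denominator separately.
  f(x) = 4·x^2   ⇒   f'(x) = 8·x
  g(x) = 2·x^3 + 2·x^2   ⇒   g'(x) = 6·x^2 + 4·x
  lim(x→∞) f'(x)/g'(x) = lim(x→∞) (8·x)/(6·x^2 + 4·x)
  = 0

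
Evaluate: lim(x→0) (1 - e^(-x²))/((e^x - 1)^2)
This is a 0/0 indeterminate form.

Apply L'Hôpital's rule: differentiate numerator and denominator separately.
  f(x) = 1 - e^(-x^2)   ⇒   f'(x) = 2·x·e^(-x^2)
  g(x) = (e^(x) - 1)^2   ⇒   g'(x) = 2·(e^(x) - 1)·e^(x)
  lim(x→0) f'(x)/g'(x) = lim(x→0) (2·x·e^(-x^2))/(2·(e^(x) - 1)·e^(x))
  = 1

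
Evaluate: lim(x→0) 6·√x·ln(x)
This is a 0·∞ indeterminate form.

Rewrite 0·∞ as a quotient (0/0 or ∞/∞ form), then apply L'Hôpital's rule:
  lim(x→0) 6·√x·ln(x) = 0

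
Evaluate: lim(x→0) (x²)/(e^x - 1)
This is a 0/0 indeterminate form.

Apply L'Hôpital's rule: differentiate numerator and denominator separately.
  f(x) = x^2   ⇒   f'(x) = 2·x
  g(x) = e^(x) - 1   ⇒   g'(x) = e^(x)
  lim(x→0) f'(x)/g'(x) = lim(x→0) (2·x)/(e^(x))
  = 0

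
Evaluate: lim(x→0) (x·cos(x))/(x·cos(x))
This is a 0/0 indeterminate form.

Apply L'Hôpital's rule: differentiate numerator and denominator separately.
  f(x) = x·cos(x)   ⇒   f'(x) = -x·sin(x) + cos(x)
  g(x) = x·cos(x)   ⇒   g'(x) = -x·sin(x) + cos(x)
  lim(x→0) f'(x)/g'(x) = lim(x→0) (-x·sin(x) + cos(x))/(-x·sin(x) + cos(x))
  = 1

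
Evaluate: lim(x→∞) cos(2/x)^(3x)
This is an exponential indeterminate form.

For exponential indeterminate forms, take the natural log:
  Let L = lim(x→∞) cos(2/x)^(3x)
  Then ln(L) = lim(x→∞) [exponent × ln(base)]
  Evaluate using L'Hôpital or standard limits, then exponentiate.
  L = 1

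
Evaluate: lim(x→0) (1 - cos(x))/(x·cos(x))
This is a 0/0 indeterminate form.

Apply L'Hôpital's rule: differentiate numerator and denominator separately.
  f(x) = 1 - cos(x)   ⇒   f'(x) = sin(x)
  g(x) = x·cos(x)   ⇒   g'(x) = -x·sin(x) + cos(x)
  lim(x→0) f'(x)/g'(x) = lim(x→0) (sin(x))/(-x·sin(x) + cos(x))
  = 0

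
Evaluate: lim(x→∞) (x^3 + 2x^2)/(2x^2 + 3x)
This is an ∞/∞ indeterminate form.

Apply L'Hôpital's rule: differentiate numerator and denominator separately.
  f(x) = x^3 + 2·x^2   ⇒   f'(x) = 3·x^2 + 4·x
  g(x) = 2·x^2 + 3·x   ⇒   g'(x) = 4·x + 3
  lim(x→∞) f'(x)/g'(x) = lim(x→∞) (3·x^2 + 4·x)/(4·x + 3)
  = ∞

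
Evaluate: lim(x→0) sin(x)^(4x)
This is an exponential indeterminate form.

For exponential indeterminate forms, take the natural log:
  Let L = lim(x→0) sin(x)^(4x)
  Then ln(L) = lim(x→0) [exponent × ln(base)]
  Evaluate using L'Hôpital or standard limits, then exponentiate.
  L = 1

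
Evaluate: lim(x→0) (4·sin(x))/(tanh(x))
This is a 0/0 indeterminate form.

Apply L'Hôpital's rule: differentiate numerator and denominator separately.
  f(x) = 4·sin(x)   ⇒   f'(x) = 4·cos(x)
  g(x) = tanh(x)   ⇒   g'(x) = 1 - tanh(x)^2
  lim(x→0) f'(x)/g'(x) = lim(x→0) (4·cos(x))/(1 - tanh(x)^2)
  = 4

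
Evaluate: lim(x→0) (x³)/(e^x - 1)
This is a 0/0 indeterminate form.

Apply L'Hôpital's rule: differentiate numerator and denominator separately.
  f(x) = x^3   ⇒   f'(x) = 3·x^2
  g(x) = e^(x) - 1   ⇒   g'(x) = e^(x)
  lim(x→0) f'(x)/g'(x) = lim(x→0) (3·x^2)/(e^(x))
  = 0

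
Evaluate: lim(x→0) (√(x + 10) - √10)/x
This is a standard limit.

Factor or rationalize the expression:
  lim(x→0) (√(x + 10) - √10)/x = sqrt(10)/20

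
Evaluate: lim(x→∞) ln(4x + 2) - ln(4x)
This is an ∞-∞ indeterminate form.

Combine fractions or rationalize to convert ∞-∞ to 0/0 form:
  lim(x→∞) ln(4x + 2) - ln(4x) = 0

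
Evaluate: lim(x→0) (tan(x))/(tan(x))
This is a 0/0 indeterminate form.

Apply L'Hôpital's rule: differentiate numerator and denominator separately.
  f(x) = tan(x)   ⇒   f'(x) = tan(x)^2 + 1
  g(x) = tan(x)   ⇒   g'(x) = tan(x)^2 + 1
  lim(x→0) f'(x)/g'(x) = lim(x→0) (tan(x)^2 + 1)/(tan(x)^2 + 1)
  = 1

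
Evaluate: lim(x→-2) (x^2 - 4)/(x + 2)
This is a standard limit.

Factor or rationalize the expression:
  lim(x→-2) (x^2 - 4)/(x + 2) = -4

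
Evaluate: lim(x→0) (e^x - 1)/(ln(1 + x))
This is a 0/0 indeterminate form.

Apply L'Hôpital's rule: differentiate numerator and denominator separately.
  f(x) = e^(x) - 1   ⇒   f'(x) = e^(x)
  g(x) = ln(x + 1)   ⇒   g'(x) = 1/(x + 1)
  lim(x→0) f'(x)/g'(x) = lim(x→0) (e^(x))/(1/(x + 1))
  = 1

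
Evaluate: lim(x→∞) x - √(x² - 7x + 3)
This is an ∞-∞ indeterminate form.

Combine fractions or rationalize to convert ∞-∞ to 0/0 form:
  lim(x→∞) x - √(x² - 7x + 3) = 7/2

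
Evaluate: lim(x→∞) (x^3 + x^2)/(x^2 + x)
This is an ∞/∞ indeterminate form.

Apply L'Hôpital's rule: differentiate numerator and denominator separately.
  f(x) = x^3 + x^2   ⇒   f'(x) = 3·x^2 + 2·x
  g(x) = x^2 + x   ⇒   g'(x) = 2·x + 1
  lim(x→∞) f'(x)/g'(x) = lim(x→∞) (3·x^2 + 2·x)/(2·x + 1)
  = ∞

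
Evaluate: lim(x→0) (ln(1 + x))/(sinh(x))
This is a 0/0 indeterminate form.

Apply L'Hôpital's rule: differentiate numerator and denominator separately.
  f(x) = ln(x + 1)   ⇒   f'(x) = 1/(x + 1)
  g(x) = sinh(x)   ⇒   g'(x) = cosh(x)
  lim(x→0) f'(x)/g'(x) = lim(x→0) (1/(x + 1))/(cosh(x))
  = 1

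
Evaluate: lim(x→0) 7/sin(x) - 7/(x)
This is an ∞-∞ indeterminate form.

Combine fractions or rationalize to convert ∞-∞ to 0/0 form:
  lim(x→0) 7/sin(x) - 7/(x) = 0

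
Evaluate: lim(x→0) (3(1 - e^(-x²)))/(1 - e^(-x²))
This is a 0/0 indeterminate form.

Apply L'Hôpital's rule: differentiate numerator and denominator separately.
  f(x) = 3 - 3·e^(-x^2)   ⇒   f'(x) = 6·x·e^(-x^2)
  g(x) = 1 - e^(-x^2)   ⇒   g'(x) = 2·x·e^(-x^2)
  lim(x→0) f'(x)/g'(x) = lim(x→0) (6·x·e^(-x^2))/(2·x·e^(-x^2))
  = 3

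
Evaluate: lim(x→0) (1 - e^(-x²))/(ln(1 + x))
This is a 0/0 indeterminate form.

Apply L'Hôpital's rule: differentiate numerator and denominator separately.
  f(x) = 1 - e^(-x^2)   ⇒   f'(x) = 2·x·e^(-x^2)
  g(x) = ln(x + 1)   ⇒   g'(x) = 1/(x + 1)
  lim(x→0) f'(x)/g'(x) = lim(x→0) (2·x·e^(-x^2))/(1/(x + 1))
  = 0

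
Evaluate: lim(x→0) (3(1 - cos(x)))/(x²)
This is a 0/0 indeterminate form.

Apply L'Hôpital's rule: differentiate numerator and denominator separately.
  f(x) = 3 - 3·cos(x)   ⇒   f'(x) = 3·sin(x)
  g(x) = x^2   ⇒   g'(x) = 2·x
  lim(x→0) f'(x)/g'(x) = lim(x→0) (3·sin(x))/(2·x)
  = 3/2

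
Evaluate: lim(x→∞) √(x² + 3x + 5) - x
This is an ∞-∞ indeterminate form.

Combine fractions or rationalize to convert ∞-∞ to 0/0 form:
  lim(x→∞) √(x² + 3x + 5) - x = 3/2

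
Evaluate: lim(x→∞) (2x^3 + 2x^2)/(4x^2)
This is an ∞/∞ indeterminate form.

Apply L'Hôpital's rule: differentiate numerator and denominator separately.
  f(x) = 2·x^3 + 2·x^2   ⇒   f'(x) = 6·x^2 + 4·x
  g(x) = 4·x^2   ⇒   g'(x) = 8·x
  lim(x→∞) f'(x)/g'(x) = lim(x→∞) (6·x^2 + 4·x)/(8·x)
  = ∞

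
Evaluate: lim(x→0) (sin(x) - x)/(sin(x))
This is a 0/0 indeterminate form.

Apply L'Hôpital's rule: differentiate numerator and denominator separately.
  f(x) = -x + sin(x)   ⇒   f'(x) = cos(x) - 1
  g(x) = sin(x)   ⇒   g'(x) = cos(x)
  lim(x→0) f'(x)/g'(x) = lim(x→0) (cos(x) - 1)/(cos(x))
  = 0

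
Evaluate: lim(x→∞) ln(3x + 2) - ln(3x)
This is an ∞-∞ indeterminate form.

Combine fractions or rationalize to convert ∞-∞ to 0/0 form:
  lim(x→∞) ln(3x + 2) - ln(3x) = 0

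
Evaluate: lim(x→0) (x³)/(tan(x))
This is a 0/0 indeterminate form.

Apply L'Hôpital's rule: differentiate numerator and denominator separately.
  f(x) = x^3   ⇒   f'(x) = 3·x^2
  g(x) = tan(x)   ⇒   g'(x) = tan(x)^2 + 1
  lim(x→0) f'(x)/g'(x) = lim(x→0) (3·x^2)/(tan(x)^2 + 1)
  = 0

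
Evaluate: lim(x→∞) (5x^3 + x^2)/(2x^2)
This is an ∞/∞ indeterminate form.

Apply L'Hôpital's rule: differentiate numerator and denominator separately.
  f(x) = 5·x^3 + x^2   ⇒   f'(x) = 15·x^2 + 2·x
  g(x) = 2·x^2   ⇒   g'(x) = 4·x
  lim(x→∞) f'(x)/g'(x) = lim(x→∞) (15·x^2 + 2·x)/(4·x)
  = ∞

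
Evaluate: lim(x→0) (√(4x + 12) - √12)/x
This is a standard limit.

Factor or rationalize the expression:
  lim(x→0) (√(4x + 12) - √12)/x = sqrt(3)/3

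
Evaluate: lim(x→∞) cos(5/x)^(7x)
This is an exponential indeterminate form.

For exponential indeterminate forms, take the natural log:
  Let L = lim(x→∞) cos(5/x)^(7x)
  Then ln(L) = lim(x→∞) [exponent × ln(base)]
  Evaluate using L'Hôpital or standard limits, then exponentiate.
  L = 1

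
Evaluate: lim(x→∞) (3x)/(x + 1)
This is an ∞/∞ indeterminate form.

Apply L'Hôpital's rule: differentiate numerator and denominator separately.
  f(x) = 3·x   ⇒   f'(x) = 3
  g(x) = x + 1   ⇒   g'(x) = 1
  lim(x→∞) f'(x)/g'(x) = lim(x→∞) (3)/(1)
  = 3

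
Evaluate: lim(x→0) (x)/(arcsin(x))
This is a 0/0 indeterminate form.

Apply L'Hôpital's rule: differentiate numerator and denominator separately.
  f(x) = x   ⇒   f'(x) = 1
  g(x) = asin(x)   ⇒   g'(x) = 1/sqrt(1 - x^2)
  lim(x→0) f'(x)/g'(x) = lim(x→0) (1)/(1/sqrt(1 - x^2))
  = 1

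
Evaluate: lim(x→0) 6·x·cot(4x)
This is a 0·∞ indeterminate form.

Rewrite 0·∞ as a quotient (0/0 or ∞/∞ form), then apply L'Hôpital's rule:
  lim(x→0) 6·x·cot(4x) = 3/2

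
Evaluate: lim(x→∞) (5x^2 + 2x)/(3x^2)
This is an ∞/∞ indeterminate form.

Apply L'Hôpital's rule: differentiate numerator and denominator separately.
  f(x) = 5·x^2 + 2·x   ⇒   f'(x) = 10·x + 2
  g(x) = 3·x^2   ⇒   g'(x) = 6·x
  lim(x→∞) f'(x)/g'(x) = lim(x→∞) (10·x + 2)/(6·x)
  = 5/3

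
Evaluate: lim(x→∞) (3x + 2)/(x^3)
This is an ∞/∞ indeterminate form.

Apply L'Hôpital's rule: differentiate numerator and denominator separately.
  f(x) = 3·x + 2   ⇒   f'(x) = 3
  g(x) = x^3   ⇒   g'(x) = 3·x^2
  lim(x→∞) f'(x)/g'(x) = lim(x→∞) (3)/(3·x^2)
  = 0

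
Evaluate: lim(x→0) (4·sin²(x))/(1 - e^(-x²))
This is a 0/0 indeterminate form.

Apply L'Hôpital's rule: differentiate numerator and denominator separately.
  f(x) = 4·sin(x)^2   ⇒   f'(x) = 8·sin(x)·cos(x)
  g(x) = 1 - e^(-x^2)   ⇒   g'(x) = 2·x·e^(-x^2)
  lim(x→0) f'(x)/g'(x) = lim(x→0) (8·sin(x)·cos(x))/(2·x·e^(-x^2))
  = 4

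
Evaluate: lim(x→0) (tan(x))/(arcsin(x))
This is a 0/0 indeterminate form.

Apply L'Hôpital's rule: differentiate numerator and denominator separately.
  f(x) = tan(x)   ⇒   f'(x) = tan(x)^2 + 1
  g(x) = asin(x)   ⇒   g'(x) = 1/sqrt(1 - x^2)
  lim(x→0) f'(x)/g'(x) = lim(x→0) (tan(x)^2 + 1)/(1/sqrt(1 - x^2))
  = 1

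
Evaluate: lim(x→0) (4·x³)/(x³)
This is a 0/0 indeterminate form.

Apply L'Hôpital's rule: differentiate numerator and denominator separately.
  f(x) = 4·x^3   ⇒   f'(x) = 12·x^2
  g(x) = x^3   ⇒   g'(x) = 3·x^2
  lim(x→0) f'(x)/g'(x) = lim(x→0) (12·x^2)/(3·x^2)
  = 4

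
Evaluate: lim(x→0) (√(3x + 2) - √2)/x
This is a standard limit.

Factor or rationalize the expression:
  lim(x→0) (√(3x + 2) - √2)/x = 3·sqrt(2)/4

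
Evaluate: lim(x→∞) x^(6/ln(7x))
This is an exponential indeterminate form.

For exponential indeterminate forms, take the natural log:
  Let L = lim(x→∞) x^(6/ln(7x))
  Then ln(L) = lim(x→∞) [exponent × ln(base)]
  Evaluate using L'Hôpital or standard limits, then exponentiate.
  L = e^(6)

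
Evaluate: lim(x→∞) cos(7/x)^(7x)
This is an exponential indeterminate form.

For exponential indeterminate forms, take the natural log:
  Let L = lim(x→∞) cos(7/x)^(7x)
  Then ln(L) = lim(x→∞) [exponent × ln(base)]
  Evaluate using L'Hôpital or standard limits, then exponentiate.
  L = 1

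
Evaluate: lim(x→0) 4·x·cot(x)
This is a 0·∞ indeterminate form.

Rewrite 0·∞ as a quotient (0/0 or ∞/∞ form), then apply L'Hôpital's rule:
  lim(x→0) 4·x·cot(x) = 4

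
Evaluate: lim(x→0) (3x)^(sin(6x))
This is an exponential indeterminate form.

For exponential indeterminate forms, take the natural log:
  Let L = lim(x→0) (3x)^(sin(6x))
  Then ln(L) = lim(x→0) [exponent × ln(base)]
  Evaluate using L'Hôpital or standard limits, then exponentiate.
  L = 1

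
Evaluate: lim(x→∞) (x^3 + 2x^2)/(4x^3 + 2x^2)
This is an ∞/∞ indeterminate form.

Apply L'Hôpital's rule: differentiate numerator and denominator separately.
  f(x) = x^3 + 2·x^2   ⇒   f'(x) = 3·x^2 + 4·x
  g(x) = 4·x^3 + 2·x^2   ⇒   g'(x) = 12·x^2 + 4·x
  lim(x→∞) f'(x)/g'(x) = lim(x→∞) (3·x^2 + 4·x)/(12·x^2 + 4·x)
  = 1/4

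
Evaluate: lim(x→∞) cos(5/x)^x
This is an exponential indeterminate form.

For exponential indeterminate forms, take the natural log:
  Let L = lim(x→∞) cos(5/x)^x
  Then ln(L) = lim(x→∞) [exponent × ln(base)]
  Evaluate using L'Hôpital or standard limits, then exponentiate.
  L = 1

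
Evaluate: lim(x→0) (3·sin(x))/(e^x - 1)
This is a 0/0 indeterminate form.

Apply L'Hôpital's rule: differentiate numerator and denominator separately.
  f(x) = 3·sin(x)   ⇒   f'(x) = 3·cos(x)
  g(x) = e^(x) - 1   ⇒   g'(x) = e^(x)
  lim(x→0) f'(x)/g'(x) = lim(x→0) (3·cos(x))/(e^(x))
  = 3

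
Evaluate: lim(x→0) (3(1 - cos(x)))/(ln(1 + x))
This is a 0/0 indeterminate form.

Apply L'Hôpital's rule: differentiate numerator and denominator separately.
  f(x) = 3 - 3·cos(x)   ⇒   f'(x) = 3·sin(x)
  g(x) = ln(x + 1)   ⇒   g'(x) = 1/(x + 1)
  lim(x→0) f'(x)/g'(x) = lim(x→0) (3·sin(x))/(1/(x + 1))
  = 0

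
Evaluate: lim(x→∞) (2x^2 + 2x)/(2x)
This is an ∞/∞ indeterminate form.

Apply L'Hôpital's rule: differentiate numerator and denominator separately.
  f(x) = 2·x^2 + 2·x   ⇒   f'(x) = 4·x + 2
  g(x) = 2·x   ⇒   g'(x) = 2
  lim(x→∞) f'(x)/g'(x) = lim(x→∞) (4·x + 2)/(2)
  = ∞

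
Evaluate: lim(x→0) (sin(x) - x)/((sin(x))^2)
This is a 0/0 indeterminate form.

Apply L'Hôpital's rule: differentiate numerator and denominator separately.
  f(x) = -x + sin(x)   ⇒   f'(x) = cos(x) - 1
  g(x) = sin(x)^2   ⇒   g'(x) = 2·sin(x)·cos(x)
  lim(x→0) f'(x)/g'(x) = lim(x→0) (cos(x) - 1)/(2·sin(x)·cos(x))
  = 0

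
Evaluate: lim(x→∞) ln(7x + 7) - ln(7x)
This is an ∞-∞ indeterminate form.

Combine fractions or rationalize to convert ∞-∞ to 0/0 form:
  lim(x→∞) ln(7x + 7) - ln(7x) = 0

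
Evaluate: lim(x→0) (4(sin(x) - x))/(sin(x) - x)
This is a 0/0 indeterminate form.

Apply L'Hôpital's rule: differentiate numerator and denominator separately.
  f(x) = -4·x + 4·sin(x)   ⇒   f'(x) = 4·cos(x) - 4
  g(x) = -x + sin(x)   ⇒   g'(x) = cos(x) - 1
  lim(x→0) f'(x)/g'(x) = lim(x→0) (4·cos(x) - 4)/(cos(x) - 1)
  = 4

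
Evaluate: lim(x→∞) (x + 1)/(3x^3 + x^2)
This is an ∞/∞ indeterminate form.

Apply L'Hôpital's rule: differentiate numerator and denominator separately.
  f(x) = x + 1   ⇒   f'(x) = 1
  g(x) = 3·x^3 + x^2   ⇒   g'(x) = 9·x^2 + 2·x
  lim(x→∞) f'(x)/g'(x) = lim(x→∞) (1)/(9·x^2 + 2·x)
  = 0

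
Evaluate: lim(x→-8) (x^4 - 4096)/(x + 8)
This is a standard limit.

Factor or rationalize the expression:
  lim(x→-8) (x^4 - 4096)/(x + 8) = -2048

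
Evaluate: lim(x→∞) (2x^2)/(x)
This is an ∞/∞ indeterminate form.

Apply L'Hôpital's rule: differentiate numerator and denominator separately.
  f(x) = 2·x^2   ⇒   f'(x) = 4·x
  g(x) = x   ⇒   g'(x) = 1
  lim(x→∞) f'(x)/g'(x) = lim(x→∞) (4·x)/(1)
  = ∞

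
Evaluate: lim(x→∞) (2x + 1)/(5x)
This is an ∞/∞ indeterminate form.

Apply L'Hôpital's rule: differentiate numerator and denominator separately.
  f(x) = 2·x + 1   ⇒   f'(x) = 2
  g(x) = 5·x   ⇒   g'(x) = 5
  lim(x→∞) f'(x)/g'(x) = lim(x→∞) (2)/(5)
  = 2/5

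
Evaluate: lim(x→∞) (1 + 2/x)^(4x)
This is an exponential indeterminate form.

For exponential indeterminate forms, take the natural log:
  Let L = lim(x→∞) (1 + 2/x)^(4x)
  Then ln(L) = lim(x→∞) [exponent × ln(base)]
  Evaluate using L'Hôpital or standard limits, then exponentiate.
  L = e^(8)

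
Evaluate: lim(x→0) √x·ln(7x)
This is a 0·∞ indeterminate form.

Rewrite 0·∞ as a quotient (0/0 or ∞/∞ form), then apply L'Hôpital's rule:
  lim(x→0) √x·ln(7x) = 0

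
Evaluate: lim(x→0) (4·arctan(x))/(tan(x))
This is a 0/0 indeterminate form.

Apply L'Hôpital's rule: differentiate numerator and denominator separately.
  f(x) = 4·atan(x)   ⇒   f'(x) = 4/(x^2 + 1)
  g(x) = tan(x)   ⇒   g'(x) = tan(x)^2 + 1
  lim(x→0) f'(x)/g'(x) = lim(x→0) (4/(x^2 + 1))/(tan(x)^2 + 1)
  = 4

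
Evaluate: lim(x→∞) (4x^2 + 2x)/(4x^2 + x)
This is an ∞/∞ indeterminate form.

Apply L'Hôpital's rule: differentiate numerator and denominator separately.
  f(x) = 4·x^2 + 2·x   ⇒   f'(x) = 8·x + 2
  g(x) = 4·x^2 + x   ⇒   g'(x) = 8·x + 1
  lim(x→∞) f'(x)/g'(x) = lim(x→∞) (8·x + 2)/(8·x + 1)
  = 1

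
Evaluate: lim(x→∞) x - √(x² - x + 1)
This is an ∞-∞ indeterminate form.

Combine fractions or rationalize to convert ∞-∞ to 0/0 form:
  lim(x→∞) x - √(x² - x + 1) = 1/2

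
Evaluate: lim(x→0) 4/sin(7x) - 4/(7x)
This is an ∞-∞ indeterminate form.

Combine fractions or rationalize to convert ∞-∞ to 0/0 form:
  lim(x→0) 4/sin(7x) - 4/(7x) = 0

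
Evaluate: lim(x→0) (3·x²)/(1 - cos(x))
This is a 0/0 indeterminate form.

Apply L'Hôpital's rule: differentiate numerator and denominator separately.
  f(x) = 3·x^2   ⇒   f'(x) = 6·x
  g(x) = 1 - cos(x)   ⇒   g'(x) = sin(x)
  lim(x→0) f'(x)/g'(x) = lim(x→0) (6·x)/(sin(x))
  = 6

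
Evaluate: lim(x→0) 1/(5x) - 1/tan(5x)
This is an ∞-∞ indeterminate form.

Combine fractions or rationalize to convert ∞-∞ to 0/0 form:
  lim(x→0) 1/(5x) - 1/tan(5x) = 0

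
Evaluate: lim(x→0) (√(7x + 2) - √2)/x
This is a standard limit.

Factor or rationalize the expression:
  lim(x→0) (√(7x + 2) - √2)/x = 7·sqrt(2)/4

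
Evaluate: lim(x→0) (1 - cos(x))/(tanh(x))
This is a 0/0 indeterminate form.

Apply L'Hôpital's rule: differentiate numerator and denominator separately.
  f(x) = 1 - cos(x)   ⇒   f'(x) = sin(x)
  g(x) = tanh(x)   ⇒   g'(x) = 1 - tanh(x)^2
  lim(x→0) f'(x)/g'(x) = lim(x→0) (sin(x))/(1 - tanh(x)^2)
  = 0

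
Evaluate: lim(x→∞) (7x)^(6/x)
This is an exponential indeterminate form.

For exponential indeterminate forms, take the natural log:
  Let L = lim(x→∞) (7x)^(6/x)
  Then ln(L) = lim(x→∞) [exponent × ln(base)]
  Evaluate using L'Hôpital or standard limits, then exponentiate.
  L = 1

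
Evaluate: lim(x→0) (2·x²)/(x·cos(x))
This is a 0/0 indeterminate form.

Apply L'Hôpital's rule: differentiate numerator and denominator separately.
  f(x) = 2·x^2   ⇒   f'(x) = 4·x
  g(x) = x·cos(x)   ⇒   g'(x) = -x·sin(x) + cos(x)
  lim(x→0) f'(x)/g'(x) = lim(x→0) (4·x)/(-x·sin(x) + cos(x))
  = 0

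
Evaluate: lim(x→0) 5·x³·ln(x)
This is a 0·∞ indeterminate form.

Rewrite 0·∞ as a quotient (0/0 or ∞/∞ form), then apply L'Hôpital's rule:
  lim(x→0) 5·x³·ln(x) = 0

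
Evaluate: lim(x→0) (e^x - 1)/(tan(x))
This is a 0/0 indeterminate form.

Apply L'Hôpital's rule: differentiate numerator and denominator separately.
  f(x) = e^(x) - 1   ⇒   f'(x) = e^(x)
  g(x) = tan(x)   ⇒   g'(x) = tan(x)^2 + 1
  lim(x→0) f'(x)/g'(x) = lim(x→0) (e^(x))/(tan(x)^2 + 1)
  = 1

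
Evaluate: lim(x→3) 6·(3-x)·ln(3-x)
This is a 0·∞ indeterminate form.

Rewrite 0·∞ as a quotient (0/0 or ∞/∞ form), then apply L'Hôpital's rule:
  lim(x→3) 6·(3-x)·ln(3-x) = 0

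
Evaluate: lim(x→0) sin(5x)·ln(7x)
This is a 0·∞ indeterminate form.

Rewrite 0·∞ as a quotient (0/0 or ∞/∞ form), then apply L'Hôpital's rule:
  lim(x→0) sin(5x)·ln(7x) = 0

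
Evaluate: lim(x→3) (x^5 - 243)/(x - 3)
This is a standard limit.

Factor or rationalize the expression:
  lim(x→3) (x^5 - 243)/(x - 3) = 405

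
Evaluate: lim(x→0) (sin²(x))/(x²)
This is a 0/0 indeterminate form.

Apply L'Hôpital's rule: differentiate numerator and denominator separately.
  f(x) = sin(x)^2   ⇒   f'(x) = 2·sin(x)·cos(x)
  g(x) = x^2   ⇒   g'(x) = 2·x
  lim(x→0) f'(x)/g'(x) = lim(x→0) (2·sin(x)·cos(x))/(2·x)
  = 1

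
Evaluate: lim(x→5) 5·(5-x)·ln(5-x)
This is a 0·∞ indeterminate form.

Rewrite 0·∞ as a quotient (0/0 or ∞/∞ form), then apply L'Hôpital's rule:
  lim(x→5) 5·(5-x)·ln(5-x) = 0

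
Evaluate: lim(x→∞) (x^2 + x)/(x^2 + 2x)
This is an ∞/∞ indeterminate form.

Apply L'Hôpital's rule: differentiate numerator and denominator separately.
  f(x) = x^2 + x   ⇒   f'(x) = 2·x + 1
  g(x) = x^2 + 2·x   ⇒   g'(x) = 2·x + 2
  lim(x→∞) f'(x)/g'(x) = lim(x→∞) (2·x + 1)/(2·x + 2)
  = 1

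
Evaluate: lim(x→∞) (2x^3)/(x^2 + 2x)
This is an ∞/∞ indeterminate form.

Apply L'Hôpital's rule: differentiate numerator and denominator separately.
  f(x) = 2·x^3   ⇒   f'(x) = 6·x^2
  g(x) = x^2 + 2·x   ⇒   g'(x) = 2·x + 2
  lim(x→∞) f'(x)/g'(x) = lim(x→∞) (6·x^2)/(2·x + 2)
  = ∞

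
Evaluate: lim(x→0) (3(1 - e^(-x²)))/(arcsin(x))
This is a 0/0 indeterminate form.

Apply L'Hôpital's rule: differentiate numerator and denominator separately.
  f(x) = 3 - 3·e^(-x^2)   ⇒   f'(x) = 6·x·e^(-x^2)
  g(x) = asin(x)   ⇒   g'(x) = 1/sqrt(1 - x^2)
  lim(x→0) f'(x)/g'(x) = lim(x→0) (6·x·e^(-x^2))/(1/sqrt(1 - x^2))
  = 0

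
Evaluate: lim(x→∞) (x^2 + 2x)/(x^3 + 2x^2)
This is an ∞/∞ indeterminate form.

Apply L'Hôpital's rule: differentiate numerator and denominator separately.
  f(x) = x^2 + 2·x   ⇒   f'(x) = 2·x + 2
  g(x) = x^3 + 2·x^2   ⇒   g'(x) = 3·x^2 + 4·x
  lim(x→∞) f'(x)/g'(x) = lim(x→∞) (2·x + 2)/(3·x^2 + 4·x)
  = 0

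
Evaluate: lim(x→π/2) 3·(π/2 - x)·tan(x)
This is a 0·∞ indeterminate form.

Rewrite 0·∞ as a quotient (0/0 or ∞/∞ form), then apply L'Hôpital's rule:
  lim(x→π/2) 3·(π/2 - x)·tan(x) = 3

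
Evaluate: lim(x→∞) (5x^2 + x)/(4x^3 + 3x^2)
This is an ∞/∞ indeterminate form.

Apply L'Hôpital's rule: differentiate numerator and denominator separately.
  f(x) = 5·x^2 + x   ⇒   f'(x) = 10·x + 1
  g(x) = 4·x^3 + 3·x^2   ⇒   g'(x) = 12·x^2 + 6·x
  lim(x→∞) f'(x)/g'(x) = lim(x→∞) (10·x + 1)/(12·x^2 + 6·x)
  = 0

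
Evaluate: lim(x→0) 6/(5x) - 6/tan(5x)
This is an ∞-∞ indeterminate form.

Combine fractions or rationalize to convert ∞-∞ to 0/0 form:
  lim(x→0) 6/(5x) - 6/tan(5x) = 0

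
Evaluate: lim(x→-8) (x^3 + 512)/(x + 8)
This is a standard limit.

Factor or rationalize the expression:
  lim(x→-8) (x^3 + 512)/(x + 8) = 192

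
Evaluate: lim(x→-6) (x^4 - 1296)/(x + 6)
This is a standard limit.

Factor or rationalize the expression:
  lim(x→-6) (x^4 - 1296)/(x + 6) = -864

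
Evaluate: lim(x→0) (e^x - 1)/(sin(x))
This is a 0/0 indeterminate form.

Apply L'Hôpital's rule: differentiate numerator and denominator separately.
  f(x) = e^(x) - 1   ⇒   f'(x) = e^(x)
  g(x) = sin(x)   ⇒   g'(x) = cos(x)
  lim(x→0) f'(x)/g'(x) = lim(x→0) (e^(x))/(cos(x))
  = 1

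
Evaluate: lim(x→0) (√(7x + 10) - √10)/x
This is a standard limit.

Factor or rationalize the expression:
  lim(x→0) (√(7x + 10) - √10)/x = 7·sqrt(10)/20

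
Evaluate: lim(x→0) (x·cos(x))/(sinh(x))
This is a 0/0 indeterminate form.

Apply L'Hôpital's rule: differentiate numerator and denominator separately.
  f(x) = x·cos(x)   ⇒   f'(x) = -x·sin(x) + cos(x)
  g(x) = sinh(x)   ⇒   g'(x) = cosh(x)
  lim(x→0) f'(x)/g'(x) = lim(x→0) (-x·sin(x) + cos(x))/(cosh(x))
  = 1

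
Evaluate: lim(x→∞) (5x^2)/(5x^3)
This is an ∞/∞ indeterminate form.

Apply L'Hôpital's rule: differentiate numerator and denominator separately.
  f(x) = 5·x^2   ⇒   f'(x) = 10·x
  g(x) = 5·x^3   ⇒   g'(x) = 15·x^2
  lim(x→∞) f'(x)/g'(x) = lim(x→∞) (10·x)/(15·x^2)
  = 0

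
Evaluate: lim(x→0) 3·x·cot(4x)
This is a 0·∞ indeterminate form.

Rewrite 0·∞ as a quotient (0/0 or ∞/∞ form), then apply L'Hôpital's rule:
  lim(x→0) 3·x·cot(4x) = 3/4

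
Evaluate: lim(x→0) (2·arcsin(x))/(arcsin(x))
This is a 0/0 indeterminate form.

Apply L'Hôpital's rule: differentiate numerator and denominator separately.
  f(x) = 2·asin(x)   ⇒   f'(x) = 2/sqrt(1 - x^2)
  g(x) = asin(x)   ⇒   g'(x) = 1/sqrt(1 - x^2)
  lim(x→0) f'(x)/g'(x) = lim(x→0) (2/sqrt(1 - x^2))/(1/sqrt(1 - x^2))
  = 2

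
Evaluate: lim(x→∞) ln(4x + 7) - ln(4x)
This is an ∞-∞ indeterminate form.

Combine fractions or rationalize to convert ∞-∞ to 0/0 form:
  lim(x→∞) ln(4x + 7) - ln(4x) = 0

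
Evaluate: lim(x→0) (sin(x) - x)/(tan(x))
This is a 0/0 indeterminate form.

Apply L'Hôpital's rule: differentiate numerator and denominator separately.
  f(x) = -x + sin(x)   ⇒   f'(x) = cos(x) - 1
  g(x) = tan(x)   ⇒   g'(x) = tan(x)^2 + 1
  lim(x→0) f'(x)/g'(x) = lim(x→0) (cos(x) - 1)/(tan(x)^2 + 1)
  = 0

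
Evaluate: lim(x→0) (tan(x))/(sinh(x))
This is a 0/0 indeterminate form.

Apply L'Hôpital's rule: differentiate numerator and denominator separately.
  f(x) = tan(x)   ⇒   f'(x) = tan(x)^2 + 1
  g(x) = sinh(x)   ⇒   g'(x) = cosh(x)
  lim(x→0) f'(x)/g'(x) = lim(x→0) (tan(x)^2 + 1)/(cosh(x))
  = 1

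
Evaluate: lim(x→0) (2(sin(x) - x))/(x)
This is a 0/0 indeterminate form.

Apply L'Hôpital's rule: differentiate numerator and denominator separately.
  f(x) = -2·x + 2·sin(x)   ⇒   f'(x) = 2·cos(x) - 2
  g(x) = x   ⇒   g'(x) = 1
  lim(x→0) f'(x)/g'(x) = lim(x→0) (2·cos(x) - 2)/(1)
  = 0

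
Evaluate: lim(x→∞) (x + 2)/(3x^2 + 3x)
This is an ∞/∞ indeterminate form.

Apply L'Hôpital's rule: differentiate numerator and denominator separately.
  f(x) = x + 2   ⇒   f'(x) = 1
  g(x) = 3·x^2 + 3·x   ⇒   g'(x) = 6·x + 3
  lim(x→∞) f'(x)/g'(x) = lim(x→∞) (1)/(6·x + 3)
  = 0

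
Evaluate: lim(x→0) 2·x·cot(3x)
This is a 0·∞ indeterminate form.

Rewrite 0·∞ as a quotient (0/0 or ∞/∞ form), then apply L'Hôpital's rule:
  lim(x→0) 2·x·cot(3x) = 2/3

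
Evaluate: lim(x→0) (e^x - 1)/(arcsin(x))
This is a 0/0 indeterminate form.

Apply L'Hôpital's rule: differentiate numerator and denominator separately.
  f(x) = e^(x) - 1   ⇒   f'(x) = e^(x)
  g(x) = asin(x)   ⇒   g'(x) = 1/sqrt(1 - x^2)
  lim(x→0) f'(x)/g'(x) = lim(x→0) (e^(x))/(1/sqrt(1 - x^2))
  = 1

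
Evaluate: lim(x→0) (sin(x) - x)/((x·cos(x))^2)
This is a 0/0 indeterminate form.

Apply L'Hôpital's rule: differentiate numerator and denominator separately.
  f(x) = -x + sin(x)   ⇒   f'(x) = cos(x) - 1
  g(x) = x^2·cos(x)^2   ⇒   g'(x) = -2·x^2·sin(x)·cos(x) + 2·x·cos(x)^2
  lim(x→0) f'(x)/g'(x) = lim(x→0) (cos(x) - 1)/(-2·x^2·sin(x)·cos(x) + 2·x·cos(x)^2)
  = 0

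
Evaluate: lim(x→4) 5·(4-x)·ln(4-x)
This is a 0·∞ indeterminate form.

Rewrite 0·∞ as a quotient (0/0 or ∞/∞ form), then apply L'Hôpital's rule:
  lim(x→4) 5·(4-x)·ln(4-x) = 0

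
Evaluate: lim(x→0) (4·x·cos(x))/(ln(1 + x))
This is a 0/0 indeterminate form.

Apply L'Hôpital's rule: differentiate numerator and denominator separately.
  f(x) = 4·x·cos(x)   ⇒   f'(x) = -4·x·sin(x) + 4·cos(x)
  g(x) = ln(x + 1)   ⇒   g'(x) = 1/(x + 1)
  lim(x→0) f'(x)/g'(x) = lim(x→0) (-4·x·sin(x) + 4·cos(x))/(1/(x + 1))
  = 4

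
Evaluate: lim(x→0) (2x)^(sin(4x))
This is an exponential indeterminate form.

For exponential indeterminate forms, take the natural log:
  Let L = lim(x→0) (2x)^(sin(4x))
  Then ln(L) = lim(x→0) [exponent × ln(base)]
  Evaluate using L'Hôpital or standard limits, then exponentiate.
  L = 1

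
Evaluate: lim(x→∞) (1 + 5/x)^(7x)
This is an exponential indeterminate form.

For exponential indeterminate forms, take the natural log:
  Let L = lim(x→∞) (1 + 5/x)^(7x)
  Then ln(L) = lim(x→∞) [exponent × ln(base)]
  Evaluate using L'Hôpital or standard limits, then exponentiate.
  L = e^(35)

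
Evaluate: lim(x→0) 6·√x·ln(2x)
This is a 0·∞ indeterminate form.

Rewrite 0·∞ as a quotient (0/0 or ∞/∞ form), then apply L'Hôpital's rule:
  lim(x→0) 6·√x·ln(2x) = 0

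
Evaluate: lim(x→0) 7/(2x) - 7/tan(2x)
This is an ∞-∞ indeterminate form.

Combine fractions or rationalize to convert ∞-∞ to 0/0 form:
  lim(x→0) 7/(2x) - 7/tan(2x) = 0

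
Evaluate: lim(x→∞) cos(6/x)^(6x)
This is an exponential indeterminate form.

For exponential indeterminate forms, take the natural log:
  Let L = lim(x→∞) cos(6/x)^(6x)
  Then ln(L) = lim(x→∞) [exponent × ln(base)]
  Evaluate using L'Hôpital or standard limits, then exponentiate.
  L = 1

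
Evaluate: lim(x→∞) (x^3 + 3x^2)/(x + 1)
This is an ∞/∞ indeterminate form.

Apply L'Hôpital's rule: differentiate numerator and denominator separately.
  f(x) = x^3 + 3·x^2   ⇒   f'(x) = 3·x^2 + 6·x
  g(x) = x + 1   ⇒   g'(x) = 1
  lim(x→∞) f'(x)/g'(x) = lim(x→∞) (3·x^2 + 6·x)/(1)
  = ∞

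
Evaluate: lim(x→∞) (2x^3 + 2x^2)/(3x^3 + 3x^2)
This is an ∞/∞ indeterminate form.

Apply L'Hôpital's rule: differentiate numerator and denominator separately.
  f(x) = 2·x^3 + 2·x^2   ⇒   f'(x) = 6·x^2 + 4·x
  g(x) = 3·x^3 + 3·x^2   ⇒   g'(x) = 9·x^2 + 6·x
  lim(x→∞) f'(x)/g'(x) = lim(x→∞) (6·x^2 + 4·x)/(9·x^2 + 6·x)
  = 2/3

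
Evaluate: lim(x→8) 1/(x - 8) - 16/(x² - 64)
This is an ∞-∞ indeterminate form.

Combine fractions or rationalize to convert ∞-∞ to 0/0 form:
  lim(x→8) 1/(x - 8) - 16/(x² - 64) = 1/16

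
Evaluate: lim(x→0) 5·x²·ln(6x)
This is a 0·∞ indeterminate form.

Rewrite 0·∞ as a quotient (0/0 or ∞/∞ form), then apply L'Hôpital's rule:
  lim(x→0) 5·x²·ln(6x) = 0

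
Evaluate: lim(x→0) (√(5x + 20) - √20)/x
This is a standard limit.

Factor or rationalize the expression:
  lim(x→0) (√(5x + 20) - √20)/x = sqrt(5)/4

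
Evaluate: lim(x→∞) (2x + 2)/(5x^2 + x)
This is an ∞/∞ indeterminate form.

Apply L'Hôpital's rule: differentiate numerator and denominator separately.
  f(x) = 2·x + 2   ⇒   f'(x) = 2
  g(x) = 5·x^2 + x   ⇒   g'(x) = 10·x + 1
  lim(x→∞) f'(x)/g'(x) = lim(x→∞) (2)/(10·x + 1)
  = 0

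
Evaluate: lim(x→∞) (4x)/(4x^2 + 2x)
This is an ∞/∞ indeterminate form.

Apply L'Hôpital's rule: differentiate numerator and denominator separately.
  f(x) = 4·x   ⇒   f'(x) = 4
  g(x) = 4·x^2 + 2·x   ⇒   g'(x) = 8·x + 2
  lim(x→∞) f'(x)/g'(x) = lim(x→∞) (4)/(8·x + 2)
  = 0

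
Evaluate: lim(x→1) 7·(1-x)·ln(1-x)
This is a 0·∞ indeterminate form.

Rewrite 0·∞ as a quotient (0/0 or ∞/∞ form), then apply L'Hôpital's rule:
  lim(x→1) 7·(1-x)·ln(1-x) = 0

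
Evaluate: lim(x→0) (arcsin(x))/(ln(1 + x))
This is a 0/0 indeterminate form.

Apply L'Hôpital's rule: differentiate numerator and denominator separately.
  f(x) = asin(x)   ⇒   f'(x) = 1/sqrt(1 - x^2)
  g(x) = ln(x + 1)   ⇒   g'(x) = 1/(x + 1)
  lim(x→0) f'(x)/g'(x) = lim(x→0) (1/sqrt(1 - x^2))/(1/(x + 1))
  = 1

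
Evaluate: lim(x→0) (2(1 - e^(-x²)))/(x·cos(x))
This is a 0/0 indeterminate form.

Apply L'Hôpital's rule: differentiate numerator and denominator separately.
  f(x) = 2 - 2·e^(-x^2)   ⇒   f'(x) = 4·x·e^(-x^2)
  g(x) = x·cos(x)   ⇒   g'(x) = -x·sin(x) + cos(x)
  lim(x→0) f'(x)/g'(x) = lim(x→0) (4·x·e^(-x^2))/(-x·sin(x) + cos(x))
  = 0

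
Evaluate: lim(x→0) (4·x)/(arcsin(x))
This is a 0/0 indeterminate form.

Apply L'Hôpital's rule: differentiate numerator and denominator separately.
  f(x) = 4·x   ⇒   f'(x) = 4
  g(x) = asin(x)   ⇒   g'(x) = 1/sqrt(1 - x^2)
  lim(x→0) f'(x)/g'(x) = lim(x→0) (4)/(1/sqrt(1 - x^2))
  = 4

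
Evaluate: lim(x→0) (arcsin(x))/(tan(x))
This is a 0/0 indeterminate form.

Apply L'Hôpital's rule: differentiate numerator and denominator separately.
  f(x) = asin(x)   ⇒   f'(x) = 1/sqrt(1 - x^2)
  g(x) = tan(x)   ⇒   g'(x) = tan(x)^2 + 1
  lim(x→0) f'(x)/g'(x) = lim(x→0) (1/sqrt(1 - x^2))/(tan(x)^2 + 1)
  = 1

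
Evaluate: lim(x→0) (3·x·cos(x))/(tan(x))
This is a 0/0 indeterminate form.

Apply L'Hôpital's rule: differentiate numerator and denominator separately.
  f(x) = 3·x·cos(x)   ⇒   f'(x) = -3·x·sin(x) + 3·cos(x)
  g(x) = tan(x)   ⇒   g'(x) = tan(x)^2 + 1
  lim(x→0) f'(x)/g'(x) = lim(x→0) (-3·x·sin(x) + 3·cos(x))/(tan(x)^2 + 1)
  = 3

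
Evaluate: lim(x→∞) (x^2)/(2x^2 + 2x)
This is an ∞/∞ indeterminate form.

Apply L'Hôpital's rule: differentiate numerator and denominator separately.
  f(x) = x^2   ⇒   f'(x) = 2·x
  g(x) = 2·x^2 + 2·x   ⇒   g'(x) = 4·x + 2
  lim(x→∞) f'(x)/g'(x) = lim(x→∞) (2·x)/(4·x + 2)
  = 1/2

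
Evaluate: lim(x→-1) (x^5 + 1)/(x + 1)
This is a standard limit.

Factor or rationalize the expression:
  lim(x→-1) (x^5 + 1)/(x + 1) = 5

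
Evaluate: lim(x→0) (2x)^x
This is an exponential indeterminate form.

For exponential indeterminate forms, take the natural log:
  Let L = lim(x→0) (2x)^x
  Then ln(L) = lim(x→0) [exponent × ln(base)]
  Evaluate using L'Hôpital or standard limits, then exponentiate.
  L = 1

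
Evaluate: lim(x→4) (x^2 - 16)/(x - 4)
This is a standard limit.

Factor or rationalize the expression:
  lim(x→4) (x^2 - 16)/(x - 4) = 8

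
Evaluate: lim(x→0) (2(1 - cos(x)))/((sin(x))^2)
This is a 0/0 indeterminate form.

Apply L'Hôpital's rule: differentiate numerator and denominator separately.
  f(x) = 2 - 2·cos(x)   ⇒   f'(x) = 2·sin(x)
  g(x) = sin(x)^2   ⇒   g'(x) = 2·sin(x)·cos(x)
  lim(x→0) f'(x)/g'(x) = lim(x→0) (2·sin(x))/(2·sin(x)·cos(x))
  = 1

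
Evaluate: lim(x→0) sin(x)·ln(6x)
This is a 0·∞ indeterminate form.

Rewrite 0·∞ as a quotient (0/0 or ∞/∞ form), then apply L'Hôpital's rule:
  lim(x→0) sin(x)·ln(6x) = 0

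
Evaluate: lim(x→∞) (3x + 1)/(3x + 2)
This is an ∞/∞ indeterminate form.

Apply L'Hôpital's rule: differentiate numerator and denominator separately.
  f(x) = 3·x + 1   ⇒   f'(x) = 3
  g(x) = 3·x + 2   ⇒   g'(x) = 3
  lim(x→∞) f'(x)/g'(x) = lim(x→∞) (3)/(3)
  = 1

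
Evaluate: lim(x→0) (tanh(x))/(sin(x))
This is a 0/0 indeterminate form.

Apply L'Hôpital's rule: differentiate numerator and denominator separately.
  f(x) = tanh(x)   ⇒   f'(x) = 1 - tanh(x)^2
  g(x) = sin(x)   ⇒   g'(x) = cos(x)
  lim(x→0) f'(x)/g'(x) = lim(x→0) (1 - tanh(x)^2)/(cos(x))
  = 1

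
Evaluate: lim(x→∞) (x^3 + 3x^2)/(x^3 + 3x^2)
This is an ∞/∞ indeterminate form.

Apply L'Hôpital's rule: differentiate numerator and denominator separately.
  f(x) = x^3 + 3·x^2   ⇒   f'(x) = 3·x^2 + 6·x
  g(x) = x^3 + 3·x^2   ⇒   g'(x) = 3·x^2 + 6·x
  lim(x→∞) f'(x)/g'(x) = lim(x→∞) (3·x^2 + 6·x)/(3·x^2 + 6·x)
  = 1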